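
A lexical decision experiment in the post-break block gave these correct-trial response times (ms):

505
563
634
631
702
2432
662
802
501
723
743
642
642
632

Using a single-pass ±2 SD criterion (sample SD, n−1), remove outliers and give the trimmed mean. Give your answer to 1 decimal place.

n = 14, ΣRT = 10814, M = 772.429
Σ(x−M)² = 3057475.43; s = √(3057475.43/13) = 484.964
Cutoffs: 772.429 ± 2·484.964 → [-197.5, 1742.4]
Outside: 2432 → excluded.
Retained (n=13): Σ = 8382, mean = 8382/13 = 644.769

644.8 ms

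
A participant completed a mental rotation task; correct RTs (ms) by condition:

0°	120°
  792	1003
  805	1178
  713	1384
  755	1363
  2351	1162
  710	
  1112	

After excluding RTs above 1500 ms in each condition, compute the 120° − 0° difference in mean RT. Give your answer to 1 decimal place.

0°: exclude 2351
M(0°) = 4887/6 = 814.500
M(120°) = 6090/5 = 1218.000
Difference = 1218.000 − 814.500 = 403.500 ms

403.5 ms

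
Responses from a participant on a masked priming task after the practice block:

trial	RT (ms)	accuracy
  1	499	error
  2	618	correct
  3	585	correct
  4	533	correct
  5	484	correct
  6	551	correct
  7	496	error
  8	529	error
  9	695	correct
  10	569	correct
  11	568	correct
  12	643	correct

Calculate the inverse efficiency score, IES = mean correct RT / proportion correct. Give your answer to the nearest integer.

Correct trials (n=9): 618, 585, 533, 484, 551, 695, 569, 568, 643
Mean correct RT = 5246/9 = 582.8889 ms
Proportion correct = 9/12
IES = 582.8889 / (9/12) = 777.185 ms

777 ms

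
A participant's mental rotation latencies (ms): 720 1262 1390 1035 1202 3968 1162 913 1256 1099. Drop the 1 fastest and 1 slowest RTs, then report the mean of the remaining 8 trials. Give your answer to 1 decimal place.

1164.9 ms

Sorted: 720, 913, 1035, 1099, 1162, 1202, 1256, 1262, 1390, 3968
Drop lowest 1 (720) and highest 1 (3968)
Remaining (n=8): Σ = 9319, mean = 9319/8 = 1164.875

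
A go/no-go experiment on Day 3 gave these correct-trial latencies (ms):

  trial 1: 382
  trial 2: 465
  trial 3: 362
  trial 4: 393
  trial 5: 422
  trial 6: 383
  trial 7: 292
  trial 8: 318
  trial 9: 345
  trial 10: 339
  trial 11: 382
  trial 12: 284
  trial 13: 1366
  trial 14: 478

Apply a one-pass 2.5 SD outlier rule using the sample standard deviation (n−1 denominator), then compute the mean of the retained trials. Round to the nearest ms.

n = 14, ΣRT = 6211, M = 443.643
Σ(x−M)² = 958303.21; s = √(958303.21/13) = 271.506
Cutoffs: 443.643 ± 2.5·271.506 → [-235.1, 1122.4]
Outside: 1366 → excluded.
Retained (n=13): Σ = 4845, mean = 4845/13 = 372.692

373 ms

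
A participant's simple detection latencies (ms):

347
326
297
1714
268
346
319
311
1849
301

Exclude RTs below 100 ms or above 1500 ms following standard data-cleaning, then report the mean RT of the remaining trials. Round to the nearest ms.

Excluded: 1714, 1849
Retained (n=8): Σ = 2515
Mean = 2515/8 = 314.3750

314 ms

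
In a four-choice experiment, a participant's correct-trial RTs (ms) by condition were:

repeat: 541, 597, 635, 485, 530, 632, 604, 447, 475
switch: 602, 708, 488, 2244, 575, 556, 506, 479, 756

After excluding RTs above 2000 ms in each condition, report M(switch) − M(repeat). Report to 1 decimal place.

34.2 ms

switch: exclude 2244
M(repeat) = 4946/9 = 549.556
M(switch) = 4670/8 = 583.750
Difference = 583.750 − 549.556 = 34.194 ms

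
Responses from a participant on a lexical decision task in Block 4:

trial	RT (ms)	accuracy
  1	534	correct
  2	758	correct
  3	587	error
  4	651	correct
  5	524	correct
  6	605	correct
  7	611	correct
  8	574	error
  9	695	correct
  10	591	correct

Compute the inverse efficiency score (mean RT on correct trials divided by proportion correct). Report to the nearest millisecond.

776 ms

Correct trials (n=8): 534, 758, 651, 524, 605, 611, 695, 591
Mean correct RT = 4969/8 = 621.1250 ms
Proportion correct = 8/10
IES = 621.1250 / (8/10) = 776.406 ms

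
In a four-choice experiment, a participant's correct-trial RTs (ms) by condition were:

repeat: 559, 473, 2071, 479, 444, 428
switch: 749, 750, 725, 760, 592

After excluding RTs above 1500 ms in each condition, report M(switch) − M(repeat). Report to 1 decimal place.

repeat: exclude 2071
M(repeat) = 2383/5 = 476.600
M(switch) = 3576/5 = 715.200
Difference = 715.200 − 476.600 = 238.600 ms

238.6 ms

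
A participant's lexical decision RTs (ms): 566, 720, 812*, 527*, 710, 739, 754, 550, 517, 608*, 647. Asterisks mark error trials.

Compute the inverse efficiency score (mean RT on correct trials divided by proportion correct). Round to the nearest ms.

894 ms

Correct trials (n=8): 566, 720, 710, 739, 754, 550, 517, 647
Mean correct RT = 5203/8 = 650.3750 ms
Proportion correct = 8/11
IES = 650.3750 / (8/11) = 894.266 ms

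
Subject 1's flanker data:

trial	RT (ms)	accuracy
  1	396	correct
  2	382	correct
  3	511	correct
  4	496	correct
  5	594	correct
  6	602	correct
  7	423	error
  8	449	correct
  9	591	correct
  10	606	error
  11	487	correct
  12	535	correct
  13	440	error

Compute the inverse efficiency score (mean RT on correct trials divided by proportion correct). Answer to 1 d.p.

655.6 ms

Correct trials (n=10): 396, 382, 511, 496, 594, 602, 449, 591, 487, 535
Mean correct RT = 5043/10 = 504.3000 ms
Proportion correct = 10/13
IES = 504.3000 / (10/13) = 655.590 ms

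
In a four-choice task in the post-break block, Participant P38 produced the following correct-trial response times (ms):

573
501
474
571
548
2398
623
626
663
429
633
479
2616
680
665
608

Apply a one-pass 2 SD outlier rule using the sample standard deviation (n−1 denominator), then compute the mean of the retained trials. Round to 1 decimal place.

n = 16, ΣRT = 13087, M = 817.938
Σ(x−M)² = 6627896.94; s = √(6627896.94/15) = 664.725
Cutoffs: 817.938 ± 2·664.725 → [-511.5, 2147.4]
Outside: 2398, 2616 → excluded.
Retained (n=14): Σ = 8073, mean = 8073/14 = 576.643

576.6 ms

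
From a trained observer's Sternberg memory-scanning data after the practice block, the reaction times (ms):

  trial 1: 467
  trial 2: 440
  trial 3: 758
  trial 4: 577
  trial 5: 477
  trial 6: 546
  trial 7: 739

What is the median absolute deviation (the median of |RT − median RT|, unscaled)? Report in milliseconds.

Sorted: 440, 467, 477, 546, 577, 739, 758 → median = 546
|x − 546|: 79, 106, 212, 31, 69, 0, 193
Sorted deviations: 0, 31, 69, 79, 106, 193, 212 → MAD = 79

79 ms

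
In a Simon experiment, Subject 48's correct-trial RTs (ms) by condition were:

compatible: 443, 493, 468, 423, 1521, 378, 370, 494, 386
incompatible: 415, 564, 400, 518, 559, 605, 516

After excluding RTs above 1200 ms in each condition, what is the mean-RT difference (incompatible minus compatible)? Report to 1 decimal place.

79.1 ms

compatible: exclude 1521
M(compatible) = 3455/8 = 431.875
M(incompatible) = 3577/7 = 511.000
Difference = 511.000 − 431.875 = 79.125 ms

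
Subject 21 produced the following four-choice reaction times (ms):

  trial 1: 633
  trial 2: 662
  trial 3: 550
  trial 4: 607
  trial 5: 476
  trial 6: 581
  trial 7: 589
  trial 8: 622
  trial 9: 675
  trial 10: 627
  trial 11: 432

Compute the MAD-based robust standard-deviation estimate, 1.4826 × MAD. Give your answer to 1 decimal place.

38.5 ms

Sorted: 432, 476, 550, 581, 589, 607, 622, 627, 633, 662, 675 → median = 607
|x − 607| sorted: 0, 15, 18, 20, 26, 26, 55, 57, 68, 131, 175 → MAD = 26
Robust SD ≈ 1.4826 × 26 = 38.548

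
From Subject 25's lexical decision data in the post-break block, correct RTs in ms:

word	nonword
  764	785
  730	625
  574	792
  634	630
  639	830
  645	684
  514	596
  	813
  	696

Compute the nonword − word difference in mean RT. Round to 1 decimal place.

73.9 ms

M(word) = 4500/7 = 642.857
M(nonword) = 6451/9 = 716.778
Difference = 716.778 − 642.857 = 73.921 ms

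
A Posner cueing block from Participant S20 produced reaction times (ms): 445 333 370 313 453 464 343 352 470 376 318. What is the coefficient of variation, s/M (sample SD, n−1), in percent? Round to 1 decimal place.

15.8%

n = 11, Σ = 4237, M = 385.1818
Σ(x−M)² = 37225.636; s = √(37225.636/10) = 61.0128
CV = 61.0128 / 385.1818 = 0.15840 = 15.840%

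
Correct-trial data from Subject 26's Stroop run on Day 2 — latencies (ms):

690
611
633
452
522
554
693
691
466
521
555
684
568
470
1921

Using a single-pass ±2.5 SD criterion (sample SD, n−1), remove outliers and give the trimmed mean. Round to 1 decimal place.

579.3 ms

n = 15, ΣRT = 10031, M = 668.733
Σ(x−M)² = 1781722.93; s = √(1781722.93/14) = 356.743
Cutoffs: 668.733 ± 2.5·356.743 → [-223.1, 1560.6]
Outside: 1921 → excluded.
Retained (n=14): Σ = 8110, mean = 8110/14 = 579.286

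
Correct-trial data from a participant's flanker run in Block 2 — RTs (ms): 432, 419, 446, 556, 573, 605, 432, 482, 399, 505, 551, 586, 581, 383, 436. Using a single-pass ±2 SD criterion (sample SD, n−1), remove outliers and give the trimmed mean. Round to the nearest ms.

492 ms

n = 15, ΣRT = 7386, M = 492.400
Σ(x−M)² = 82241.60; s = √(82241.60/14) = 76.645
Cutoffs: 492.400 ± 2·76.645 → [339.1, 645.7]
No RTs fall outside the cutoffs; all 15 retained. Mean = 7386/15 = 492.400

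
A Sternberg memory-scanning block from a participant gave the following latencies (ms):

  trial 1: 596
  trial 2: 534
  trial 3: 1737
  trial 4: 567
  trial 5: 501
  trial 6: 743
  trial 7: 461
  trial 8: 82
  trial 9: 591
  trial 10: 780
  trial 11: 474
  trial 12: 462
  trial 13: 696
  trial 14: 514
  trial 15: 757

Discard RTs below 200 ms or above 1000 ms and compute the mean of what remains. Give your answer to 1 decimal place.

590.5 ms

Excluded: 82, 1737
Retained (n=13): Σ = 7676
Mean = 7676/13 = 590.4615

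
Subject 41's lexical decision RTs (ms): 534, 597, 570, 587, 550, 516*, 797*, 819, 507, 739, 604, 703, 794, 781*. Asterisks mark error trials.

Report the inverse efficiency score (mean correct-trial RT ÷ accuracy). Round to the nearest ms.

810 ms

Correct trials (n=11): 534, 597, 570, 587, 550, 819, 507, 739, 604, 703, 794
Mean correct RT = 7004/11 = 636.7273 ms
Proportion correct = 11/14
IES = 636.7273 / (11/14) = 810.380 ms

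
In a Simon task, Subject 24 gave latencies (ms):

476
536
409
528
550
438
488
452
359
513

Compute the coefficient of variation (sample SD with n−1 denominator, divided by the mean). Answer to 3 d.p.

n = 10, Σ = 4749, M = 474.9000
Σ(x−M)² = 33478.900; s = √(33478.900/9) = 60.9908
CV = 60.9908 / 474.9000 = 0.12843

0.128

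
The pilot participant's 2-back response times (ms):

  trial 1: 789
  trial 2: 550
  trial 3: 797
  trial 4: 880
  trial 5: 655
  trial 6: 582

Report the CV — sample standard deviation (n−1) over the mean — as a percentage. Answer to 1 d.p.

18.7%

n = 6, Σ = 4253, M = 708.8333
Σ(x−M)² = 87710.833; s = √(87710.833/5) = 132.4468
CV = 132.4468 / 708.8333 = 0.18685 = 18.685%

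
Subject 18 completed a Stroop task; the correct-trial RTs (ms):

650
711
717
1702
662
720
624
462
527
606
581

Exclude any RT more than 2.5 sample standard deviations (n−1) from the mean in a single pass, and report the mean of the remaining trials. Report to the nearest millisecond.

626 ms

n = 11, ΣRT = 7962, M = 723.818
Σ(x−M)² = 1117863.64; s = √(1117863.64/10) = 334.345
Cutoffs: 723.818 ± 2.5·334.345 → [-112.0, 1559.7]
Outside: 1702 → excluded.
Retained (n=10): Σ = 6260, mean = 6260/10 = 626.000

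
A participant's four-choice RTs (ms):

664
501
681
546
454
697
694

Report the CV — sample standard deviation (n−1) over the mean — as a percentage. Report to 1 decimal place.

n = 7, Σ = 4237, M = 605.2857
Σ(x−M)² = 62739.429; s = √(62739.429/6) = 102.2574
CV = 102.2574 / 605.2857 = 0.16894 = 16.894%

16.9%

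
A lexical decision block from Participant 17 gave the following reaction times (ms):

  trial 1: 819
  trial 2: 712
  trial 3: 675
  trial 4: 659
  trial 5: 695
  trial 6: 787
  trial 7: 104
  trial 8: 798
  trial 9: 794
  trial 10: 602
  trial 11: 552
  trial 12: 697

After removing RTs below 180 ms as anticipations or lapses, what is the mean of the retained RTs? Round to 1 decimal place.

708.2 ms

Excluded: 104
Retained (n=11): Σ = 7790
Mean = 7790/11 = 708.1818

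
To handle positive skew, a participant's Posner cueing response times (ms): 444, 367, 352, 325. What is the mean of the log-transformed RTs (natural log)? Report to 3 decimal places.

5.912

ln(RT): 6.0958, 5.9054, 5.8636, 5.7838
Σ ln(RT) = 23.6486
Mean = 23.6486/4 = 5.91216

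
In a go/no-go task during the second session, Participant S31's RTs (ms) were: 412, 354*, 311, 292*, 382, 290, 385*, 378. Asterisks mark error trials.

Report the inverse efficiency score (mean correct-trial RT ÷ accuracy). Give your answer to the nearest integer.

Correct trials (n=5): 412, 311, 382, 290, 378
Mean correct RT = 1773/5 = 354.6000 ms
Proportion correct = 5/8
IES = 354.6000 / (5/8) = 567.360 ms

567 ms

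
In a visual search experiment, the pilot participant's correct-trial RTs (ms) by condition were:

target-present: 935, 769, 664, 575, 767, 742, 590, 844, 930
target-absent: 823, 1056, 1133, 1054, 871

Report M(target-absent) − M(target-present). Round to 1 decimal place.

M(target-present) = 6816/9 = 757.333
M(target-absent) = 4937/5 = 987.400
Difference = 987.400 − 757.333 = 230.067 ms

230.1 ms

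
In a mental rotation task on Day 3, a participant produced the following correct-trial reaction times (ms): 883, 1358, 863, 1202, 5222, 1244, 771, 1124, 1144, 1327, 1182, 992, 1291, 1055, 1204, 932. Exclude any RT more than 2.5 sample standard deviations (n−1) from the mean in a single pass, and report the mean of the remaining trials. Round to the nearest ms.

n = 16, ΣRT = 21794, M = 1362.125
Σ(x−M)² = 16350709.75; s = √(16350709.75/15) = 1044.053
Cutoffs: 1362.125 ± 2.5·1044.053 → [-1248.0, 3972.3]
Outside: 5222 → excluded.
Retained (n=15): Σ = 16572, mean = 16572/15 = 1104.800

1105 ms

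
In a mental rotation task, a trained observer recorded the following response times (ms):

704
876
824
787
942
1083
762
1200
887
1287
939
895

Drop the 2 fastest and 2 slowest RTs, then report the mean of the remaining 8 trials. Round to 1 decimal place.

904.1 ms

Sorted: 704, 762, 787, 824, 876, 887, 895, 939, 942, 1083, 1200, 1287
Drop lowest 2 (704, 762) and highest 2 (1200, 1287)
Remaining (n=8): Σ = 7233, mean = 7233/8 = 904.125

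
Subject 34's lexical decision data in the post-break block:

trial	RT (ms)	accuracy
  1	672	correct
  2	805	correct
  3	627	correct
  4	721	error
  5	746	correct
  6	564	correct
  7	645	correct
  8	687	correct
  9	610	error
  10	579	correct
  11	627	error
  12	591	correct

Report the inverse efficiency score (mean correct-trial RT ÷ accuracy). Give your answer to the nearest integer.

876 ms

Correct trials (n=9): 672, 805, 627, 746, 564, 645, 687, 579, 591
Mean correct RT = 5916/9 = 657.3333 ms
Proportion correct = 9/12
IES = 657.3333 / (9/12) = 876.444 ms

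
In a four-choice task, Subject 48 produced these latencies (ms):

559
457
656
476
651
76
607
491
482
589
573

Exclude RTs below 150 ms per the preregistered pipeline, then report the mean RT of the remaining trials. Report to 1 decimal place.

554.1 ms

Excluded: 76
Retained (n=10): Σ = 5541
Mean = 5541/10 = 554.1000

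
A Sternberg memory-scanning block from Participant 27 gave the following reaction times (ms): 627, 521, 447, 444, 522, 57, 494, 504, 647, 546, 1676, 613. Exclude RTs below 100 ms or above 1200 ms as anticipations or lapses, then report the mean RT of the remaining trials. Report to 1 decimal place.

536.5 ms

Excluded: 57, 1676
Retained (n=10): Σ = 5365
Mean = 5365/10 = 536.5000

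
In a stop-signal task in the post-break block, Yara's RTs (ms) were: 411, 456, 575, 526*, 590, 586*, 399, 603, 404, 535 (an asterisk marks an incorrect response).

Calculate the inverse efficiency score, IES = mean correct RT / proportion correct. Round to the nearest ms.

621 ms

Correct trials (n=8): 411, 456, 575, 590, 399, 603, 404, 535
Mean correct RT = 3973/8 = 496.6250 ms
Proportion correct = 8/10
IES = 496.6250 / (8/10) = 620.781 ms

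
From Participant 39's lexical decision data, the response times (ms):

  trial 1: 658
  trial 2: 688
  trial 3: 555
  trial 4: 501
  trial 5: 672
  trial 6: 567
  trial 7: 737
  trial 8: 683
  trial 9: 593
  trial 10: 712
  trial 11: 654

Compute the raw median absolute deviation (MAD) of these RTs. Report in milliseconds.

54 ms

Sorted: 501, 555, 567, 593, 654, 658, 672, 683, 688, 712, 737 → median = 658
|x − 658|: 0, 30, 103, 157, 14, 91, 79, 25, 65, 54, 4
Sorted deviations: 0, 4, 14, 25, 30, 54, 65, 79, 91, 103, 157 → MAD = 54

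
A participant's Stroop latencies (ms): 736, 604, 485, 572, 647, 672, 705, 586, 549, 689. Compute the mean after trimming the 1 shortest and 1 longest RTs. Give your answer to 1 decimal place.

Sorted: 485, 549, 572, 586, 604, 647, 672, 689, 705, 736
Drop lowest 1 (485) and highest 1 (736)
Remaining (n=8): Σ = 5024, mean = 5024/8 = 628.000

628.0 ms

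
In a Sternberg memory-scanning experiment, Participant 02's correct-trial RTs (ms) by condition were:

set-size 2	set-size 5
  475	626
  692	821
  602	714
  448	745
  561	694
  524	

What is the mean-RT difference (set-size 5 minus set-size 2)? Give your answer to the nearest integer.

170 ms

M(set-size 2) = 3302/6 = 550.333
M(set-size 5) = 3600/5 = 720.000
Difference = 720.000 − 550.333 = 169.667 ms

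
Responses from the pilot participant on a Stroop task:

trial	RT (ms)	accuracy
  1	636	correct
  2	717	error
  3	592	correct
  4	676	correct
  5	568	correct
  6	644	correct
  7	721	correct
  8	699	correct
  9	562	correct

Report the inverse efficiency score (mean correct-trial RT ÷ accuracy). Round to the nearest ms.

Correct trials (n=8): 636, 592, 676, 568, 644, 721, 699, 562
Mean correct RT = 5098/8 = 637.2500 ms
Proportion correct = 8/9
IES = 637.2500 / (8/9) = 716.906 ms

717 ms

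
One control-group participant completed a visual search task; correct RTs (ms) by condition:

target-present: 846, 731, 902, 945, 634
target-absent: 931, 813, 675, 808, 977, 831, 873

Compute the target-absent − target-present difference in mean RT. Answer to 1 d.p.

M(target-present) = 4058/5 = 811.600
M(target-absent) = 5908/7 = 844.000
Difference = 844.000 − 811.600 = 32.400 ms

32.4 ms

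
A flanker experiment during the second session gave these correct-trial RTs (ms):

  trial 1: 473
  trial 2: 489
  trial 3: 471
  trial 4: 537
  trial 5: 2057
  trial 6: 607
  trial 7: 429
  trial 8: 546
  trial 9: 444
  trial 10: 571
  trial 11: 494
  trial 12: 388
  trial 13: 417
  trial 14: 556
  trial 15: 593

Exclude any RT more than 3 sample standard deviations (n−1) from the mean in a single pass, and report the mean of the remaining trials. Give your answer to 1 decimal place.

n = 15, ΣRT = 9072, M = 604.800
Σ(x−M)² = 2320600.40; s = √(2320600.40/14) = 407.133
Cutoffs: 604.800 ± 3·407.133 → [-616.6, 1826.2]
Outside: 2057 → excluded.
Retained (n=14): Σ = 7015, mean = 7015/14 = 501.071

501.1 ms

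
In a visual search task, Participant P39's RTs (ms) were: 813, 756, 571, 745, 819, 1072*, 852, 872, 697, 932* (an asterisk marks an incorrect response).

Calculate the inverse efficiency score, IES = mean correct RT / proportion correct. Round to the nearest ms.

957 ms

Correct trials (n=8): 813, 756, 571, 745, 819, 852, 872, 697
Mean correct RT = 6125/8 = 765.6250 ms
Proportion correct = 8/10
IES = 765.6250 / (8/10) = 957.031 ms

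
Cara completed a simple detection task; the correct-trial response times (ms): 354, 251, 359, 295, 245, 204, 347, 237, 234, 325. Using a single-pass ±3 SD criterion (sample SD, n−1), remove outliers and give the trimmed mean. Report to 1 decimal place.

n = 10, ΣRT = 2851, M = 285.100
Σ(x−M)² = 30002.90; s = √(30002.90/9) = 57.738
Cutoffs: 285.100 ± 3·57.738 → [111.9, 458.3]
No RTs fall outside the cutoffs; all 10 retained. Mean = 2851/10 = 285.100

285.1 ms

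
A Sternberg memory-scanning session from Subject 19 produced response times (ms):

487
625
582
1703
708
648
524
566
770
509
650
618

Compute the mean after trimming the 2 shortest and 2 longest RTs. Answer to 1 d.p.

Sorted: 487, 509, 524, 566, 582, 618, 625, 648, 650, 708, 770, 1703
Drop lowest 2 (487, 509) and highest 2 (770, 1703)
Remaining (n=8): Σ = 4921, mean = 4921/8 = 615.125

615.1 ms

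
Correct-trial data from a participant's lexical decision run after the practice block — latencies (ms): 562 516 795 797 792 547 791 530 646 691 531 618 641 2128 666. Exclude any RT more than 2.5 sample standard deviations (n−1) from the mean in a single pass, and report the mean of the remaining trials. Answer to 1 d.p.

651.6 ms

n = 15, ΣRT = 11251, M = 750.067
Σ(x−M)² = 2184890.93; s = √(2184890.93/14) = 395.049
Cutoffs: 750.067 ± 2.5·395.049 → [-237.6, 1737.7]
Outside: 2128 → excluded.
Retained (n=14): Σ = 9123, mean = 9123/14 = 651.643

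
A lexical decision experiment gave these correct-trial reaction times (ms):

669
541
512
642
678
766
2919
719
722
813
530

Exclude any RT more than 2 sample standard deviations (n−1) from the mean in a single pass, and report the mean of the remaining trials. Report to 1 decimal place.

659.2 ms

n = 11, ΣRT = 9511, M = 864.636
Σ(x−M)² = 4738108.55; s = √(4738108.55/10) = 688.339
Cutoffs: 864.636 ± 2·688.339 → [-512.0, 2241.3]
Outside: 2919 → excluded.
Retained (n=10): Σ = 6592, mean = 6592/10 = 659.200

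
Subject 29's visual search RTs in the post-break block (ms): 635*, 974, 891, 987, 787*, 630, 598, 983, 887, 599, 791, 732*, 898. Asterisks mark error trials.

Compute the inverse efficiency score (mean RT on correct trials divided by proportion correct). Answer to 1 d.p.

1070.9 ms

Correct trials (n=10): 974, 891, 987, 630, 598, 983, 887, 599, 791, 898
Mean correct RT = 8238/10 = 823.8000 ms
Proportion correct = 10/13
IES = 823.8000 / (10/13) = 1070.940 ms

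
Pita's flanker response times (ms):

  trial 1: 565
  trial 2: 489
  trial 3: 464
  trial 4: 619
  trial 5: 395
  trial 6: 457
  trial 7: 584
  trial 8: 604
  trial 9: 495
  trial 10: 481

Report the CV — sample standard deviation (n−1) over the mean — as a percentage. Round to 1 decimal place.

n = 10, Σ = 5153, M = 515.3000
Σ(x−M)² = 48594.100; s = √(48594.100/9) = 73.4802
CV = 73.4802 / 515.3000 = 0.14260 = 14.260%

14.3%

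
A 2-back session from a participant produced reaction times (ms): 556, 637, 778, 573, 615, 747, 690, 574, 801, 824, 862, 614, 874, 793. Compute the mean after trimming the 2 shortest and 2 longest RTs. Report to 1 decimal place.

Sorted: 556, 573, 574, 614, 615, 637, 690, 747, 778, 793, 801, 824, 862, 874
Drop lowest 2 (556, 573) and highest 2 (862, 874)
Remaining (n=10): Σ = 7073, mean = 7073/10 = 707.300

707.3 ms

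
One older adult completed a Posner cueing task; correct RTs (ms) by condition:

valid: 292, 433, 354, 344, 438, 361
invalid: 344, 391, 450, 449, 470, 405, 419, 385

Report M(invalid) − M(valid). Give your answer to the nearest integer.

44 ms

M(valid) = 2222/6 = 370.333
M(invalid) = 3313/8 = 414.125
Difference = 414.125 − 370.333 = 43.792 ms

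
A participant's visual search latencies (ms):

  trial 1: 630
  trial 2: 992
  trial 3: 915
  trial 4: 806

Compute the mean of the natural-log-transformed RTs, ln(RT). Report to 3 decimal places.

ln(RT): 6.4457, 6.8997, 6.8189, 6.6921
Σ ln(RT) = 26.8565
Mean = 26.8565/4 = 6.71411

6.714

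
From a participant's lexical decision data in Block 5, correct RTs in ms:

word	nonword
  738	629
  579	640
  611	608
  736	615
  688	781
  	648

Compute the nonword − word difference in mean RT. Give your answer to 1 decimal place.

-16.9 ms

M(word) = 3352/5 = 670.400
M(nonword) = 3921/6 = 653.500
Difference = 653.500 − 670.400 = -16.900 ms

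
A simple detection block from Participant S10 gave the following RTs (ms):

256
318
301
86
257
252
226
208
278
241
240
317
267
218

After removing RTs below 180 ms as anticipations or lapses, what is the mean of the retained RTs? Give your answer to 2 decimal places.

Excluded: 86
Retained (n=13): Σ = 3379
Mean = 3379/13 = 259.9231

259.92 ms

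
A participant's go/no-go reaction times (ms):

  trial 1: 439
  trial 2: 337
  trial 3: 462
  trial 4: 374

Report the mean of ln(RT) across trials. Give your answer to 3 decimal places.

5.991

ln(RT): 6.0845, 5.8201, 6.1356, 5.9243
Σ ln(RT) = 23.9644
Mean = 23.9644/4 = 5.99110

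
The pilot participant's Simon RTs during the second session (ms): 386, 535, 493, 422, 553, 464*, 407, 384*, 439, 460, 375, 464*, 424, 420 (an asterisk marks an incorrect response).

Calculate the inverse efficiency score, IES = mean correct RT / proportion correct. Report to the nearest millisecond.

569 ms

Correct trials (n=11): 386, 535, 493, 422, 553, 407, 439, 460, 375, 424, 420
Mean correct RT = 4914/11 = 446.7273 ms
Proportion correct = 11/14
IES = 446.7273 / (11/14) = 568.562 ms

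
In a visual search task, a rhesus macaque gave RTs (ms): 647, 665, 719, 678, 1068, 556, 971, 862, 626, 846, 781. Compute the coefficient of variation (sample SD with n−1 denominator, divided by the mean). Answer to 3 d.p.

0.205

n = 11, Σ = 8419, M = 765.3636
Σ(x−M)² = 247080.545; s = √(247080.545/10) = 157.1880
CV = 157.1880 / 765.3636 = 0.20538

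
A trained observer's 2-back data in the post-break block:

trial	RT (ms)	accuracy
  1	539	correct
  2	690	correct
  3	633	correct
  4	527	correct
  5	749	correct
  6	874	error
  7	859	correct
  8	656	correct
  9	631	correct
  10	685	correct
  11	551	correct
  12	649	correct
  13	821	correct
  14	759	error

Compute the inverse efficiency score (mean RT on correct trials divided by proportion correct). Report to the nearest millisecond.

777 ms

Correct trials (n=12): 539, 690, 633, 527, 749, 859, 656, 631, 685, 551, 649, 821
Mean correct RT = 7990/12 = 665.8333 ms
Proportion correct = 12/14
IES = 665.8333 / (12/14) = 776.806 ms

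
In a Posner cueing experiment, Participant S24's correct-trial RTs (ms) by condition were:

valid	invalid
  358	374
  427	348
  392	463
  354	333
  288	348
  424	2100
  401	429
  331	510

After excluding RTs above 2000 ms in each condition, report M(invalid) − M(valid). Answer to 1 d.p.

invalid: exclude 2100
M(valid) = 2975/8 = 371.875
M(invalid) = 2805/7 = 400.714
Difference = 400.714 − 371.875 = 28.839 ms

28.8 ms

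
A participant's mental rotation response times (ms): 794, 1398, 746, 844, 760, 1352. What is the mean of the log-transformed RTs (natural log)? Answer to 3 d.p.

6.853

ln(RT): 6.6771, 7.2428, 6.6147, 6.7382, 6.6333, 7.2093
Σ ln(RT) = 41.1154
Mean = 41.1154/6 = 6.85257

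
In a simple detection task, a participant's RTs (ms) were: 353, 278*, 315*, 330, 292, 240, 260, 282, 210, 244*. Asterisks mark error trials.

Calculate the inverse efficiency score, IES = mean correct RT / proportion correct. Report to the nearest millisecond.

Correct trials (n=7): 353, 330, 292, 240, 260, 282, 210
Mean correct RT = 1967/7 = 281.0000 ms
Proportion correct = 7/10
IES = 281.0000 / (7/10) = 401.429 ms

401 ms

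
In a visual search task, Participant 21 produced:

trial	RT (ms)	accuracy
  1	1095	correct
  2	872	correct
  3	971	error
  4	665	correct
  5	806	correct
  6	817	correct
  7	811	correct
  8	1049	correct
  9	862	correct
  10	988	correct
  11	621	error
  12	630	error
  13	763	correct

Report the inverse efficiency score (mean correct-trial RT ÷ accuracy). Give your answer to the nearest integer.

1135 ms

Correct trials (n=10): 1095, 872, 665, 806, 817, 811, 1049, 862, 988, 763
Mean correct RT = 8728/10 = 872.8000 ms
Proportion correct = 10/13
IES = 872.8000 / (10/13) = 1134.640 ms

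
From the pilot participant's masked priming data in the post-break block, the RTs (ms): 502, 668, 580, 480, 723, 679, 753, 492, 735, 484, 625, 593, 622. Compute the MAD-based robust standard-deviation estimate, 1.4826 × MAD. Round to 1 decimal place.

149.7 ms

Sorted: 480, 484, 492, 502, 580, 593, 622, 625, 668, 679, 723, 735, 753 → median = 622
|x − 622| sorted: 0, 3, 29, 42, 46, 57, 101, 113, 120, 130, 131, 138, 142 → MAD = 101
Robust SD ≈ 1.4826 × 101 = 149.743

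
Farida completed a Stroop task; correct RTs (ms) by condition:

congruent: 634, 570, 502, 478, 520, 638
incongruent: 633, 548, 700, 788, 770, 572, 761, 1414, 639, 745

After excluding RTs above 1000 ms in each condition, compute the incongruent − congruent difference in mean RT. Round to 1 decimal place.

incongruent: exclude 1414
M(congruent) = 3342/6 = 557.000
M(incongruent) = 6156/9 = 684.000
Difference = 684.000 − 557.000 = 127.000 ms

127.0 ms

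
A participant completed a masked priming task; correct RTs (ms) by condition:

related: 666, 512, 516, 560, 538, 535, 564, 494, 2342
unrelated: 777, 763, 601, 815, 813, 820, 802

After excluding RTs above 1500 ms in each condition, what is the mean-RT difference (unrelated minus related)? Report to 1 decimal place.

222.0 ms

related: exclude 2342
M(related) = 4385/8 = 548.125
M(unrelated) = 5391/7 = 770.143
Difference = 770.143 − 548.125 = 222.018 ms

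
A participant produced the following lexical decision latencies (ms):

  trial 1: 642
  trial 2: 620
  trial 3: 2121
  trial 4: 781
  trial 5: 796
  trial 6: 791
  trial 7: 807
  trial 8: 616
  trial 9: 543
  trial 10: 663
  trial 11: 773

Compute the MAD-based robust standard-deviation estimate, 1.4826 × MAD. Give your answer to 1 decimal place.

163.1 ms

Sorted: 543, 616, 620, 642, 663, 773, 781, 791, 796, 807, 2121 → median = 773
|x − 773| sorted: 0, 8, 18, 23, 34, 110, 131, 153, 157, 230, 1348 → MAD = 110
Robust SD ≈ 1.4826 × 110 = 163.086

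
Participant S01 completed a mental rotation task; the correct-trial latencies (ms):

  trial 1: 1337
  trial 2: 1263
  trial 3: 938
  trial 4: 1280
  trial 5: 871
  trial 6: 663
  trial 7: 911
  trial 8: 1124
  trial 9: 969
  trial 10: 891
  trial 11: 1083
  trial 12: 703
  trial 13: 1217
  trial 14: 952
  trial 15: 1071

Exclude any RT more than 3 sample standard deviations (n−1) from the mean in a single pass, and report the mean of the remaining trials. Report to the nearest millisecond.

1018 ms

n = 15, ΣRT = 15273, M = 1018.200
Σ(x−M)² = 575894.40; s = √(575894.40/14) = 202.818
Cutoffs: 1018.200 ± 3·202.818 → [409.7, 1626.7]
No RTs fall outside the cutoffs; all 15 retained. Mean = 15273/15 = 1018.200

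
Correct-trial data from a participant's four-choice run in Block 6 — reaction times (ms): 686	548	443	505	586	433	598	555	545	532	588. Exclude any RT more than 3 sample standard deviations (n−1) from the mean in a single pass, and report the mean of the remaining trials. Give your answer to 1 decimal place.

n = 11, ΣRT = 6019, M = 547.182
Σ(x−M)² = 50993.64; s = √(50993.64/10) = 71.410
Cutoffs: 547.182 ± 3·71.410 → [333.0, 761.4]
No RTs fall outside the cutoffs; all 11 retained. Mean = 6019/11 = 547.182

547.2 ms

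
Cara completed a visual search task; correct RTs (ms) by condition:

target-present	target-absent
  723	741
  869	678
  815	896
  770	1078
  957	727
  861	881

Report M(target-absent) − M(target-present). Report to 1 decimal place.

M(target-present) = 4995/6 = 832.500
M(target-absent) = 5001/6 = 833.500
Difference = 833.500 − 832.500 = 1.000 ms

1.0 ms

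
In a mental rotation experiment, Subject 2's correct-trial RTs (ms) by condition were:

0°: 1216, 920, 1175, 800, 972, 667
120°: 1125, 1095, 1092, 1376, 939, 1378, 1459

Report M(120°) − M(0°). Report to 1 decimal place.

M(0°) = 5750/6 = 958.333
M(120°) = 8464/7 = 1209.143
Difference = 1209.143 − 958.333 = 250.810 ms

250.8 ms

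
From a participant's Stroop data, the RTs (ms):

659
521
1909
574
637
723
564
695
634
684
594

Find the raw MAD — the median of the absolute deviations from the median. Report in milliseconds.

58 ms

Sorted: 521, 564, 574, 594, 634, 637, 659, 684, 695, 723, 1909 → median = 637
|x − 637|: 22, 116, 1272, 63, 0, 86, 73, 58, 3, 47, 43
Sorted deviations: 0, 3, 22, 43, 47, 58, 63, 73, 86, 116, 1272 → MAD = 58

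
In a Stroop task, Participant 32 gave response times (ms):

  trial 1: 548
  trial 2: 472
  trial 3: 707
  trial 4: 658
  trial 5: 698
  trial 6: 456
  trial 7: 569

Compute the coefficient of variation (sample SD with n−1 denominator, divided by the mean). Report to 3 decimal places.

0.176

n = 7, Σ = 4108, M = 586.8571
Σ(x−M)² = 63992.857; s = √(63992.857/6) = 103.2738
CV = 103.2738 / 586.8571 = 0.17598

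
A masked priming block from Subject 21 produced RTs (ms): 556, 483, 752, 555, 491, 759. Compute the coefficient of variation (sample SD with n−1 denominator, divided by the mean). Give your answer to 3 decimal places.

n = 6, Σ = 3596, M = 599.3333
Σ(x−M)² = 77913.333; s = √(77913.333/5) = 124.8306
CV = 124.8306 / 599.3333 = 0.20828

0.208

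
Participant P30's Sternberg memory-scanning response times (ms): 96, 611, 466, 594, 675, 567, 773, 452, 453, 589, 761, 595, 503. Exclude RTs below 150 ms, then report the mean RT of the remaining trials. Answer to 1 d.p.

Excluded: 96
Retained (n=12): Σ = 7039
Mean = 7039/12 = 586.5833

586.6 ms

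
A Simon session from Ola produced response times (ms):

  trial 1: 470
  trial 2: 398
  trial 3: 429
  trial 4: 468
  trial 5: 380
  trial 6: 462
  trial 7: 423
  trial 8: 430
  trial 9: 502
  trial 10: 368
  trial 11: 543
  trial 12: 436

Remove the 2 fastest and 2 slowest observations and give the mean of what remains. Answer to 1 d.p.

Sorted: 368, 380, 398, 423, 429, 430, 436, 462, 468, 470, 502, 543
Drop lowest 2 (368, 380) and highest 2 (502, 543)
Remaining (n=8): Σ = 3516, mean = 3516/8 = 439.500

439.5 ms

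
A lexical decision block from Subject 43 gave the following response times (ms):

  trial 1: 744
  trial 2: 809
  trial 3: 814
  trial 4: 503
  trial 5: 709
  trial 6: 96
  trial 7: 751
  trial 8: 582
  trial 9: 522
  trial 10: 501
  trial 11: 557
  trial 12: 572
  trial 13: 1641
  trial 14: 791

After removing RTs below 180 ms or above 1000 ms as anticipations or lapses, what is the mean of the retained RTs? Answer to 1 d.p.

Excluded: 96, 1641
Retained (n=12): Σ = 7855
Mean = 7855/12 = 654.5833

654.6 ms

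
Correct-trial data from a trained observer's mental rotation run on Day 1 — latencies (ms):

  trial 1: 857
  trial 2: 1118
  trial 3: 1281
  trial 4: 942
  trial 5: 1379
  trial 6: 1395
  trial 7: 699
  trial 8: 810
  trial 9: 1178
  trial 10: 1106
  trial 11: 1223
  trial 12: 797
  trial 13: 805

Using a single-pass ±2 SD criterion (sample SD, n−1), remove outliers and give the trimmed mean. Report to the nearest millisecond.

n = 13, ΣRT = 13590, M = 1045.385
Σ(x−M)² = 688171.08; s = √(688171.08/12) = 239.474
Cutoffs: 1045.385 ± 2·239.474 → [566.4, 1524.3]
No RTs fall outside the cutoffs; all 13 retained. Mean = 13590/13 = 1045.385

1045 ms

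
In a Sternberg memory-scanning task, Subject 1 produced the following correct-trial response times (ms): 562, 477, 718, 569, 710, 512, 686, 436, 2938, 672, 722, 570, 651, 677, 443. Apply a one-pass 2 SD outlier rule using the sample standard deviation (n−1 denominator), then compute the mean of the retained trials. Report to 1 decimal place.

600.4 ms

n = 15, ΣRT = 11343, M = 756.200
Σ(x−M)² = 5240008.40; s = √(5240008.40/14) = 611.789
Cutoffs: 756.200 ± 2·611.789 → [-467.4, 1979.8]
Outside: 2938 → excluded.
Retained (n=14): Σ = 8405, mean = 8405/14 = 600.357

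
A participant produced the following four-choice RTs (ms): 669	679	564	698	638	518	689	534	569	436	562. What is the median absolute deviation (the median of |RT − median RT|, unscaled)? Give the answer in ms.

69 ms

Sorted: 436, 518, 534, 562, 564, 569, 638, 669, 679, 689, 698 → median = 569
|x − 569|: 100, 110, 5, 129, 69, 51, 120, 35, 0, 133, 7
Sorted deviations: 0, 5, 7, 35, 51, 69, 100, 110, 120, 129, 133 → MAD = 69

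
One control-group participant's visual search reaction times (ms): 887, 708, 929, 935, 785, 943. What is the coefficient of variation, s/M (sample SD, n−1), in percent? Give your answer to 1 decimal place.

11.2%

n = 6, Σ = 5187, M = 864.5000
Σ(x−M)² = 46611.500; s = √(46611.500/5) = 96.5521
CV = 96.5521 / 864.5000 = 0.11169 = 11.169%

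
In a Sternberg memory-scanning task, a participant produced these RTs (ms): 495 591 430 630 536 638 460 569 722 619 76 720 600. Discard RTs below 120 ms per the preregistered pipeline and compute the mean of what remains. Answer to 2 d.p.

Excluded: 76
Retained (n=12): Σ = 7010
Mean = 7010/12 = 584.1667

584.17 ms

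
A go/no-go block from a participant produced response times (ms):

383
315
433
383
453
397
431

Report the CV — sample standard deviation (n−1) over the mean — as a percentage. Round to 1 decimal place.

n = 7, Σ = 2795, M = 399.2857
Σ(x−M)² = 12667.429; s = √(12667.429/6) = 45.9482
CV = 45.9482 / 399.2857 = 0.11508 = 11.508%

11.5%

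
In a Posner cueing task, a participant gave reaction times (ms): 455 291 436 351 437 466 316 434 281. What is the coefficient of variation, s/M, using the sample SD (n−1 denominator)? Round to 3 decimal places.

0.194

n = 9, Σ = 3467, M = 385.2222
Σ(x−M)² = 44735.556; s = √(44735.556/8) = 74.7793
CV = 74.7793 / 385.2222 = 0.19412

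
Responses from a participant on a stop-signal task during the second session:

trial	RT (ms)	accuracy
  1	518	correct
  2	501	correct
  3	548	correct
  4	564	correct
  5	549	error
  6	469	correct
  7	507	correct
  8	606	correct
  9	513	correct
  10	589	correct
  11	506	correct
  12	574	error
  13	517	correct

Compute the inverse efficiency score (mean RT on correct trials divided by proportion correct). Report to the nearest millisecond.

627 ms

Correct trials (n=11): 518, 501, 548, 564, 469, 507, 606, 513, 589, 506, 517
Mean correct RT = 5838/11 = 530.7273 ms
Proportion correct = 11/13
IES = 530.7273 / (11/13) = 627.223 ms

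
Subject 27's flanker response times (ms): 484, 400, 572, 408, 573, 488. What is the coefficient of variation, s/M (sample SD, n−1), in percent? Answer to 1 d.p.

n = 6, Σ = 2925, M = 487.5000
Σ(x−M)² = 28439.500; s = √(28439.500/5) = 75.4182
CV = 75.4182 / 487.5000 = 0.15470 = 15.470%

15.5%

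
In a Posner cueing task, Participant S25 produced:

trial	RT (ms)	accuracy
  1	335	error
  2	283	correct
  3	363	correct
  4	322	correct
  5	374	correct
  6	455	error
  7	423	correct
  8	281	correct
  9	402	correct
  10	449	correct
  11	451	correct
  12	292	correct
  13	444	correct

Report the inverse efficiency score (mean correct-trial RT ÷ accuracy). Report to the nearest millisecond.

439 ms

Correct trials (n=11): 283, 363, 322, 374, 423, 281, 402, 449, 451, 292, 444
Mean correct RT = 4084/11 = 371.2727 ms
Proportion correct = 11/13
IES = 371.2727 / (11/13) = 438.777 ms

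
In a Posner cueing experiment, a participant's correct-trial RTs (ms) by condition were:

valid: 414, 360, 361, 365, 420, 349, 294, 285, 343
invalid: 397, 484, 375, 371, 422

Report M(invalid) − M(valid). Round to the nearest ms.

55 ms

M(valid) = 3191/9 = 354.556
M(invalid) = 2049/5 = 409.800
Difference = 409.800 − 354.556 = 55.244 ms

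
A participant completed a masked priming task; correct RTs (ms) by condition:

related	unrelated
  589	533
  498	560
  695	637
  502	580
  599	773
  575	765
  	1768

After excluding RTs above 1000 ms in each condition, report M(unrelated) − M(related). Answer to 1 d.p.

65.0 ms

unrelated: exclude 1768
M(related) = 3458/6 = 576.333
M(unrelated) = 3848/6 = 641.333
Difference = 641.333 − 576.333 = 65.000 ms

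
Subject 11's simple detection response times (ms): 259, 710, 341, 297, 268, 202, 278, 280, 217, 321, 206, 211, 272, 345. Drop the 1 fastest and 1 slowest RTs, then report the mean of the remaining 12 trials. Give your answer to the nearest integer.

Sorted: 202, 206, 211, 217, 259, 268, 272, 278, 280, 297, 321, 341, 345, 710
Drop lowest 1 (202) and highest 1 (710)
Remaining (n=12): Σ = 3295, mean = 3295/12 = 274.583

275 ms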